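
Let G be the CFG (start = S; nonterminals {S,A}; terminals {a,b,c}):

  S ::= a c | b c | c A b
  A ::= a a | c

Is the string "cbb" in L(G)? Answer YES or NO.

CNF form of G:
  S -> T0 T1 | T1 X3 | T2 T1
  A -> T0 T0 | c
  T0 -> a
  T1 -> c
  T2 -> b
  X3 -> A T2

CYK table (by increasing span):
  [0..0]={A,T1}  "c"  orig:{A}
  [1..1]={T2}  "b"  orig:{}
  [2..2]={T2}  "b"  orig:{}
  [0..1]={X3}  "cb"  orig:{}
  [1..2]=∅  "bb"
  [0..2]=∅  "cbb"

S ∉ T[0,2] ⇒ NO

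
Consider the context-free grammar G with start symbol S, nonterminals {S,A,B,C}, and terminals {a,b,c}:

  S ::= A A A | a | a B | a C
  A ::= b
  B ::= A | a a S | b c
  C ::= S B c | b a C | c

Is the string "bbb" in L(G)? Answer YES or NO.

CNF form of G:
  S -> A X6 | T0 B | T0 C | a
  A -> b
  B -> T0 X3 | T1 T2 | b
  C -> S X4 | T1 X5 | c
  T0 -> a
  T1 -> b
  T2 -> c
  X3 -> T0 S
  X4 -> B T2
  X5 -> T0 C
  X6 -> A A

CYK table (by increasing span):
  T[0,0] 'b' = {A,B,T1}  orig:{A,B}
  T[1,1] 'b' = {A,B,T1}  orig:{A,B}
  T[2,2] 'b' = {A,B,T1}  orig:{A,B}
  T[0,1] 'bb' = {X6}  orig:{}
  T[1,2] 'bb' = {X6}  orig:{}
  T[0,2] 'bbb' = {S}

S ∈ T[0,2] ⇒ YES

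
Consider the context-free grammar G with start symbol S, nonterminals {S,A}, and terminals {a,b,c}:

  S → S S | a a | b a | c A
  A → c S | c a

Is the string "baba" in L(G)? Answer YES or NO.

CNF form of G:
  S -> S S | T0 A | T1 T1 | T2 T1
  A -> T0 S | T0 T1
  T0 -> c
  T1 -> a
  T2 -> b

CYK fill:
  [0..0]={T2}  "b"  orig:{}
  [1..1]={T1}  "a"  orig:{}
  [2..2]={T2}  "b"  orig:{}
  [3..3]={T1}  "a"  orig:{}
  [0..1]={S}  "ba"
  [1..2]=∅  "ab"
  [2..3]={S}  "ba"
  [0..2]=∅  "bab"
  [1..3]=∅  "aba"
  [0..3]={S}  "baba"

S ∈ T[0,3] ⇒ YES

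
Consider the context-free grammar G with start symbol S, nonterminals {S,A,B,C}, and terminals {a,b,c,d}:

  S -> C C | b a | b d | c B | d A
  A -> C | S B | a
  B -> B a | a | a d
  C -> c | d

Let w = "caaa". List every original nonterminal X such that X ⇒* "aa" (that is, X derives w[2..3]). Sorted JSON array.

Convert to CNF:
  S -> C C | T1 A | T2 T0 | T2 T1 | T3 B
  A -> S B | a | c | d
  B -> B T0 | T0 T1 | a
  C -> c | d
  T0 -> a
  T1 -> d
  T2 -> b
  T3 -> c

CYK fill, restricted to cells inside w[2..3]:
  [2..2]={A,B,T0}  "a"  orig:{A,B}
  [3..3]={A,B,T0}  "a"  orig:{A,B}
  [2..3]={B}  "aa"

Original NTs in T[2,3] deriving "aa": ["B"]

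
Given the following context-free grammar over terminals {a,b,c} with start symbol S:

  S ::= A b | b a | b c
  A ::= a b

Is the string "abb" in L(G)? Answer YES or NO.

CNF form of G:
  S -> A T1 | T1 T0 | T1 T2
  A -> T0 T1
  T0 -> a
  T1 -> b
  T2 -> c

CYK fill:
  cell(0,0) a: {T0}  orig:{}
  cell(1,1) b: {T1}  orig:{}
  cell(2,2) b: {T1}  orig:{}
  cell(0,1) ab: {A}
  cell(1,2) bb: ∅
  cell(0,2) abb: {S}

S ∈ T[0,2] ⇒ YES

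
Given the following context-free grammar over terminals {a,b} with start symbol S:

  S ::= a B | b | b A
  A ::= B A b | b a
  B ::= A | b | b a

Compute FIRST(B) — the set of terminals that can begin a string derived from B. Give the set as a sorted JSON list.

FIRST sets, iterate to fixpoint:
pass 1:
  A via A→b a: +{b}
  B via B→A: +{b}
  S via S→a B: +{a}
  S via S→b: +{b}
  FIRST(S)={a,b}  FIRST(A)={b}  FIRST(B)={b}
pass 2: done
  FIRST(S)={a,b}  FIRST(A)={b}  FIRST(B)={b}

FIRST(B) = ["b"]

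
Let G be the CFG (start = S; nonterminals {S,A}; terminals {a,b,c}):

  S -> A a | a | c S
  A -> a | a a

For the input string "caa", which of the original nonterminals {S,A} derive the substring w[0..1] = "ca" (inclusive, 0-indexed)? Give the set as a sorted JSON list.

Convert to CNF:
  S -> A T0 | T1 S | a
  A -> T0 T0 | a
  T0 -> a
  T1 -> c

CYK fill (cells [i..j] with 0 ≤ i ≤ j ≤ 1 only):
  cell(0,0) c: {T1}  orig:{}
  cell(1,1) a: {A,S,T0}  orig:{A,S}
  cell(0,1) ca: {S}

Original NTs in T[0,1] deriving "ca": ["S"]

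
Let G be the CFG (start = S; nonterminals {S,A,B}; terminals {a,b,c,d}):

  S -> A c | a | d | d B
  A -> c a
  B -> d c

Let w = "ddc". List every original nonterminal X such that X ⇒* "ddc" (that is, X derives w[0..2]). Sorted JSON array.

CNF form of G:
  S -> A T0 | T2 B | a | d
  A -> T0 T1
  B -> T2 T0
  T0 -> c
  T1 -> a
  T2 -> d

CYK fill — only the sub-triangle for w[0..2]:
  T[0,0] 'd' = {S,T2}  orig:{S}
  T[1,1] 'd' = {S,T2}  orig:{S}
  T[2,2] 'c' = {T0}  orig:{}
  T[0,1] 'dd' = ∅
  T[1,2] 'dc' = {B}
  T[0,2] 'ddc' = {S}

Original NTs in T[0,2] deriving "ddc": ["S"]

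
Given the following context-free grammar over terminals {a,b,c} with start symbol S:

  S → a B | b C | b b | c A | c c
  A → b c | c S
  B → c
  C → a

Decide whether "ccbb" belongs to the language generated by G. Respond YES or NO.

CNF form of G:
  S -> T0 C | T0 T0 | T1 A | T1 T1 | T2 B
  A -> T0 T1 | T1 S
  B -> c
  C -> a
  T0 -> b
  T1 -> c
  T2 -> a

CYK fill:
  T[0,0] 'c' = {B,T1}  orig:{B}
  T[1,1] 'c' = {B,T1}  orig:{B}
  T[2,2] 'b' = {T0}  orig:{}
  T[3,3] 'b' = {T0}  orig:{}
  T[0,1] 'cc' = {S}
  T[1,2] 'cb' = ∅
  T[2,3] 'bb' = {S}
  T[0,2] 'ccb' = ∅
  T[1,3] 'cbb' = {A}
  T[0,3] 'ccbb' = {S}

S ∈ T[0,3] ⇒ YES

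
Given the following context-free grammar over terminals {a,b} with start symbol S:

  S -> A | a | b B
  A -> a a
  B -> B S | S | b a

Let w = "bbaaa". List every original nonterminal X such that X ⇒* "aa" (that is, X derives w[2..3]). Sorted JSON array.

Convert to CNF:
  S -> T0 T0 | T1 B | a
  A -> T0 T0
  B -> B S | T0 T0 | T1 B | T1 T0 | a
  T0 -> a
  T1 -> b

CYK table (by increasing span), restricted to cells inside w[2..3]:
  cell(2,2) a: {B,S,T0}  orig:{B,S}
  cell(3,3) a: {B,S,T0}  orig:{B,S}
  cell(2,3) aa: {A,B,S}

Original NTs in T[2,3] deriving "aa": ["A", "B", "S"]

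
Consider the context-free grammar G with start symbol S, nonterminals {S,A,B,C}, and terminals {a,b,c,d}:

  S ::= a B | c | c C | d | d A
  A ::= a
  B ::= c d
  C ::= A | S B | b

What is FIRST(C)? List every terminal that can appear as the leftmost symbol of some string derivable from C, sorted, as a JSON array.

Compute FIRST by fixpoint:
pass 1:
  A via A→a: +{a}
  B via B→c d: +{c}
  C via C→A: +{a}
  C via C→b: +{b}
  S via S→a B: +{a}
  S via S→c: +{c}
  S via S→d: +{d}
  FIRST(S)={a,c,d}  FIRST(A)={a}  FIRST(B)={c}  FIRST(C)={a,b}
pass 2:
  C via C→S B: +{c,d}
  FIRST(S)={a,c,d}  FIRST(A)={a}  FIRST(B)={c}  FIRST(C)={a,b,c,d}
pass 3: (no change)
  FIRST(S)={a,c,d}  FIRST(A)={a}  FIRST(B)={c}  FIRST(C)={a,b,c,d}

FIRST(C) = ["a", "b", "c", "d"]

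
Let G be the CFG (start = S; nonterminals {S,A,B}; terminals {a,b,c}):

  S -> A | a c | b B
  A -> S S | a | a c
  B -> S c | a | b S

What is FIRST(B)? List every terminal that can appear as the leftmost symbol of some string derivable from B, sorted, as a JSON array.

FIRST iteration:
round 1:
  A via A→a: +{a}
  B via B→a: +{a}
  B via B→b S: +{b}
  S via S→A: +{a}
  S via S→b B: +{b}
  FIRST(S)={a,b}  FIRST(A)={a}  FIRST(B)={a,b}
round 2:
  A via A→S S: +{b}
  FIRST(S)={a,b}  FIRST(A)={a,b}  FIRST(B)={a,b}
round 3: done
  FIRST(S)={a,b}  FIRST(A)={a,b}  FIRST(B)={a,b}

FIRST(B) = ["a", "b"]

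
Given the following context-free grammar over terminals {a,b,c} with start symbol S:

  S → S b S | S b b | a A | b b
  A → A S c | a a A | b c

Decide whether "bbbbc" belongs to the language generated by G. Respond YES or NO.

Convert to CNF:
  S -> S X5 | S X6 | T1 A | T2 T2
  A -> A X3 | T1 X4 | T2 T0
  T0 -> c
  T1 -> a
  T2 -> b
  X3 -> S T0
  X4 -> T1 A
  X5 -> T2 S
  X6 -> T2 T2

CYK table (by increasing span):
  T[0,0] 'b' = {T2}  orig:{}
  T[1,1] 'b' = {T2}  orig:{}
  T[2,2] 'b' = {T2}  orig:{}
  T[3,3] 'b' = {T2}  orig:{}
  T[4,4] 'c' = {T0}  orig:{}
  T[0,1] 'bb' = {S,X6}  orig:{S}
  T[1,2] 'bb' = {S,X6}  orig:{S}
  T[2,3] 'bb' = {S,X6}  orig:{S}
  T[3,4] 'bc' = {A}
  T[0,2] 'bbb' = {X5}  orig:{}
  T[1,3] 'bbb' = {X5}  orig:{}
  T[2,4] 'bbc' = {X3}  orig:{}
  T[0,3] 'bbbb' = {S}
  T[1,4] 'bbbc' = ∅
  T[0,4] 'bbbbc' = {X3}  orig:{}

S ∉ T[0,4] ⇒ NO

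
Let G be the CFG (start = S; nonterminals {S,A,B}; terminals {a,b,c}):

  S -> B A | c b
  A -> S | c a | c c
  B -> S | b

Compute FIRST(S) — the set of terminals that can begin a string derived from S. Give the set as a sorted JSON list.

FIRST iteration:
iter 1:
  A via A→c a: +{c}
  B via B→b: +{b}
  S via S→B A: +{b}
  S via S→c b: +{c}
  FIRST[S]={b,c}  FIRST[A]={c}  FIRST[B]={b}
iter 2:
  A via A→S: +{b}
  B via B→S: +{c}
  FIRST[S]={b,c}  FIRST[A]={b,c}  FIRST[B]={b,c}
iter 3: done
  FIRST[S]={b,c}  FIRST[A]={b,c}  FIRST[B]={b,c}

FIRST(S) = ["b", "c"]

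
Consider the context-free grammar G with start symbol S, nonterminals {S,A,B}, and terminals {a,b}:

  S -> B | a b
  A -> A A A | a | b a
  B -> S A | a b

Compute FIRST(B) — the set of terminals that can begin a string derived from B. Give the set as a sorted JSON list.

FIRST sets, iterate to fixpoint:
iter 1:
  A via A→a: +{a}
  A via A→b a: +{b}
  B via B→a b: +{a}
  S via S→B: +{a}
  FIRST[S]={a}  FIRST[A]={a,b}  FIRST[B]={a}
iter 2: (no change)
  FIRST[S]={a}  FIRST[A]={a,b}  FIRST[B]={a}

FIRST(B) = ["a"]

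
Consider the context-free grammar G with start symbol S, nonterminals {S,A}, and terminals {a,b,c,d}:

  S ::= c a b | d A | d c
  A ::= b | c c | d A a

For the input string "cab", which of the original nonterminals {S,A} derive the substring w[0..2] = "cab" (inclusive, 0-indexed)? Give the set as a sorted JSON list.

Convert to CNF:
  S -> T0 X5 | T1 A | T1 T0
  A -> T0 T0 | T1 X4 | b
  T0 -> c
  T1 -> d
  T2 -> a
  T3 -> b
  X4 -> A T2
  X5 -> T2 T3

CYK table (by increasing span) (cells [i..j] with 0 ≤ i ≤ j ≤ 2 only):
  [0..0]={T0}  "c"  orig:{}
  [1..1]={T2}  "a"  orig:{}
  [2..2]={A,T3}  "b"  orig:{A}
  [0..1]=∅  "ca"
  [1..2]={X5}  "ab"  orig:{}
  [0..2]={S}  "cab"

Original NTs in T[0,2] deriving "cab": ["S"]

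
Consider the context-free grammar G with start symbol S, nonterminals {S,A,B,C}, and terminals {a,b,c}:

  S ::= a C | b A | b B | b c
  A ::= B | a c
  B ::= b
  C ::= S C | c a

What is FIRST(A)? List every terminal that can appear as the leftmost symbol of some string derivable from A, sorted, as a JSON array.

Compute FIRST by fixpoint:
[1]
  A via A→a c: +{a}
  B via B→b: +{b}
  C via C→c a: +{c}
  S via S→a C: +{a}
  S via S→b A: +{b}
  S: {a,b}  A: {a}  B: {b}  C: {c}
[2]
  A via A→B: +{b}
  C via C→S C: +{a,b}
  S: {a,b}  A: {a,b}  B: {b}  C: {a,b,c}
[3] (stable)
  S: {a,b}  A: {a,b}  B: {b}  C: {a,b,c}

FIRST(A) = ["a", "b"]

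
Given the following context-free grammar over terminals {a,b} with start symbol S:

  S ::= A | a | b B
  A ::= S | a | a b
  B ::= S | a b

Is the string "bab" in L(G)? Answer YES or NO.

Convert to CNF:
  S -> T0 T1 | T1 B | a
  A -> T0 T1 | T1 B | a
  B -> T0 T1 | T1 B | a
  T0 -> a
  T1 -> b

CYK table (by increasing span):
  [0..0]={T1}  "b"  orig:{}
  [1..1]={A,B,S,T0}  "a"  orig:{A,B,S}
  [2..2]={T1}  "b"  orig:{}
  [0..1]={A,B,S}  "ba"
  [1..2]={A,B,S}  "ab"
  [0..2]={A,B,S}  "bab"

S ∈ T[0,2] ⇒ YES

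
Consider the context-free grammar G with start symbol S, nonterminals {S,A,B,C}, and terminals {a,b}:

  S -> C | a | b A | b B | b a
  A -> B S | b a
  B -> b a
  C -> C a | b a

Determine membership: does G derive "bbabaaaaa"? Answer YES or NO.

Convert to CNF:
  S -> C T1 | T0 A | T0 B | T0 T1 | a
  A -> B S | T0 T1
  B -> T0 T1
  C -> C T1 | T0 T1
  T0 -> b
  T1 -> a

CYK table (by increasing span):
  T[0,0] 'b' = {T0}  orig:{}
  T[1,1] 'b' = {T0}  orig:{}
  T[2,2] 'a' = {S,T1}  orig:{S}
  T[3,3] 'b' = {T0}  orig:{}
  T[4,4] 'a' = {S,T1}  orig:{S}
  T[5,5] 'a' = {S,T1}  orig:{S}
  T[6,6] 'a' = {S,T1}  orig:{S}
  T[7,7] 'a' = {S,T1}  orig:{S}
  T[8,8] 'a' = {S,T1}  orig:{S}
  T[0,1] 'bb' = ∅
  T[1,2] 'ba' = {A,B,C,S}
  T[2,3] 'ab' = ∅
  T[3,4] 'ba' = {A,B,C,S}
  T[4,5] 'aa' = ∅
  T[5,6] 'aa' = ∅
  T[6,7] 'aa' = ∅
  T[7,8] 'aa' = ∅
  T[0,2] 'bba' = {S}
  T[1,3] 'bab' = ∅
  T[2,4] 'aba' = ∅
  T[3,5] 'baa' = {A,C,S}
  T[4,6] 'aaa' = ∅
  T[5,7] 'aaa' = ∅
  T[6,8] 'aaa' = ∅
  T[0,3] 'bbab' = ∅
  T[1,4] 'baba' = {A}
  T[2,5] 'abaa' = ∅
  T[3,6] 'baaa' = {C,S}
  T[4,7] 'aaaa' = ∅
  T[5,8] 'aaaa' = ∅
  T[0,4] 'bbaba' = {S}
  T[1,5] 'babaa' = {A}
  T[2,6] 'abaaa' = ∅
  T[3,7] 'baaaa' = {C,S}
  T[4,8] 'aaaaa' = ∅
  T[0,5] 'bbabaa' = {S}
  T[1,6] 'babaaa' = {A}
  T[2,7] 'abaaaa' = ∅
  T[3,8] 'baaaaa' = {C,S}
  T[0,6] 'bbabaaa' = {S}
  T[1,7] 'babaaaa' = {A}
  T[2,8] 'abaaaaa' = ∅
  T[0,7] 'bbabaaaa' = {S}
  T[1,8] 'babaaaaa' = {A}
  T[0,8] 'bbabaaaaa' = {S}

S ∈ T[0,8] ⇒ YES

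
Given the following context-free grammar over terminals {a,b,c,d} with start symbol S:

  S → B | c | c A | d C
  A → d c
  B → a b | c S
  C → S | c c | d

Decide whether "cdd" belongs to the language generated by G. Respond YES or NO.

Convert to CNF:
  S -> T0 C | T1 A | T1 S | T2 T3 | c
  A -> T0 T1
  B -> T1 S | T2 T3
  C -> T0 C | T1 A | T1 S | T1 T1 | T2 T3 | c | d
  T0 -> d
  T1 -> c
  T2 -> a
  T3 -> b

CYK fill:
  [0..0]={C,S,T1}  "c"  orig:{C,S}
  [1..1]={C,T0}  "d"  orig:{C}
  [2..2]={C,T0}  "d"  orig:{C}
  [0..1]=∅  "cd"
  [1..2]={C,S}  "dd"
  [0..2]={B,C,S}  "cdd"

S ∈ T[0,2] ⇒ YES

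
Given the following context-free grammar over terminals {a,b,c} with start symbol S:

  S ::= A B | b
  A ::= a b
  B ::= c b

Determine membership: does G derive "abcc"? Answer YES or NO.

CNF form of G:
  S -> A B | b
  A -> T0 T1
  B -> T2 T1
  T0 -> a
  T1 -> b
  T2 -> c

CYK fill:
  T[0,0] 'a' = {T0}  orig:{}
  T[1,1] 'b' = {S,T1}  orig:{S}
  T[2,2] 'c' = {T2}  orig:{}
  T[3,3] 'c' = {T2}  orig:{}
  T[0,1] 'ab' = {A}
  T[1,2] 'bc' = ∅
  T[2,3] 'cc' = ∅
  T[0,2] 'abc' = ∅
  T[1,3] 'bcc' = ∅
  T[0,3] 'abcc' = ∅

S ∉ T[0,3] ⇒ NO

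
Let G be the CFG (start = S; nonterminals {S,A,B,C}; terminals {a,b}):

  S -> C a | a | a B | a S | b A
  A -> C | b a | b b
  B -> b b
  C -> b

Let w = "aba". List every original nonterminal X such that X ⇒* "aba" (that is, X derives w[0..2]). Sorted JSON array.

CNF form of G:
  S -> C T1 | T0 A | T1 B | T1 S | a
  A -> T0 T0 | T0 T1 | b
  B -> T0 T0
  C -> b
  T0 -> b
  T1 -> a

CYK table (by increasing span) — only the sub-triangle for w[0..2]:
  cell(0,0) a: {S,T1}  orig:{S}
  cell(1,1) b: {A,C,T0}  orig:{A,C}
  cell(2,2) a: {S,T1}  orig:{S}
  cell(0,1) ab: ∅
  cell(1,2) ba: {A,S}
  cell(0,2) aba: {S}

Original NTs in T[0,2] deriving "aba": ["S"]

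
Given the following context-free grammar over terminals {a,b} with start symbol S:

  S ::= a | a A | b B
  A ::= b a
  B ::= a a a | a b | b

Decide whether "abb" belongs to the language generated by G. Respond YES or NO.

Convert to CNF:
  S -> T0 B | T1 A | a
  A -> T0 T1
  B -> T1 T0 | T1 X2 | b
  T0 -> b
  T1 -> a
  X2 -> T1 T1

CYK fill:
  cell(0,0) a: {S,T1}  orig:{S}
  cell(1,1) b: {B,T0}  orig:{B}
  cell(2,2) b: {B,T0}  orig:{B}
  cell(0,1) ab: {B}
  cell(1,2) bb: {S}
  cell(0,2) abb: ∅

S ∉ T[0,2] ⇒ NO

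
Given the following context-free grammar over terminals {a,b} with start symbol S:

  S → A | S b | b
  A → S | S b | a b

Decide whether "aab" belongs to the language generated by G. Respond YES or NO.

Convert to CNF:
  S -> S T0 | T1 T0 | b
  A -> S T0 | T1 T0 | b
  T0 -> b
  T1 -> a

CYK table (by increasing span):
  cell(0,0) a: {T1}  orig:{}
  cell(1,1) a: {T1}  orig:{}
  cell(2,2) b: {A,S,T0}  orig:{A,S}
  cell(0,1) aa: ∅
  cell(1,2) ab: {A,S}
  cell(0,2) aab: ∅

S ∉ T[0,2] ⇒ NO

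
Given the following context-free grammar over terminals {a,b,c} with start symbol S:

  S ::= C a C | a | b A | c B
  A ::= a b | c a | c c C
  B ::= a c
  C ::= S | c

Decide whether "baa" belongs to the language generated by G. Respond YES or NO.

Convert to CNF:
  S -> C X5 | T1 A | T2 B | a
  A -> T0 T1 | T2 T0 | T2 X3
  B -> T0 T2
  C -> C X4 | T1 A | T2 B | a | c
  T0 -> a
  T1 -> b
  T2 -> c
  X3 -> T2 C
  X4 -> T0 C
  X5 -> T0 C

CYK table (by increasing span):
  [0..0]={T1}  "b"  orig:{}
  [1..1]={C,S,T0}  "a"  orig:{C,S}
  [2..2]={C,S,T0}  "a"  orig:{C,S}
  [0..1]=∅  "ba"
  [1..2]={X4,X5}  "aa"  orig:{}
  [0..2]=∅  "baa"

S ∉ T[0,2] ⇒ NO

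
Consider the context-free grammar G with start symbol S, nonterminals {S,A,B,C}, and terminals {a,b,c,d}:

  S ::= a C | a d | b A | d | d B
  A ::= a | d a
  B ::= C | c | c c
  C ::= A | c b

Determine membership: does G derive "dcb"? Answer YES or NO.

CNF form of G:
  S -> T0 B | T1 C | T1 T0 | T3 A | d
  A -> T0 T1 | a
  B -> T0 T1 | T2 T2 | T2 T3 | a | c
  C -> T0 T1 | T2 T3 | a
  T0 -> d
  T1 -> a
  T2 -> c
  T3 -> b

CYK table (by increasing span):
  cell(0,0) d: {S,T0}  orig:{S}
  cell(1,1) c: {B,T2}  orig:{B}
  cell(2,2) b: {T3}  orig:{}
  cell(0,1) dc: {S}
  cell(1,2) cb: {B,C}
  cell(0,2) dcb: {S}

S ∈ T[0,2] ⇒ YES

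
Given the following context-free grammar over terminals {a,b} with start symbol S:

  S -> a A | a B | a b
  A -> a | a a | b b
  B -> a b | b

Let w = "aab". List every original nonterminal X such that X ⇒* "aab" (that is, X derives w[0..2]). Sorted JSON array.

CNF form of G:
  S -> T0 A | T0 B | T0 T1
  A -> T0 T0 | T1 T1 | a
  B -> T0 T1 | b
  T0 -> a
  T1 -> b

CYK table (by increasing span), restricted to cells inside w[0..2]:
  [0..0]={A,T0}  "a"  orig:{A}
  [1..1]={A,T0}  "a"  orig:{A}
  [2..2]={B,T1}  "b"  orig:{B}
  [0..1]={A,S}  "aa"
  [1..2]={B,S}  "ab"
  [0..2]={S}  "aab"

Original NTs in T[0,2] deriving "aab": ["S"]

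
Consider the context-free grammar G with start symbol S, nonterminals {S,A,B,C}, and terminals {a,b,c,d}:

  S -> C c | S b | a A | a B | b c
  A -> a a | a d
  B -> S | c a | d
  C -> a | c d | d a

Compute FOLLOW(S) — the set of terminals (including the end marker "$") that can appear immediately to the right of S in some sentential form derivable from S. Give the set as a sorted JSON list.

FIRST sets, iterate to fixpoint:
round 1:
  A via A→a a: +{a}
  B via B→c a: +{c}
  B via B→d: +{d}
  C via C→a: +{a}
  C via C→c d: +{c}
  C via C→d a: +{d}
  S via S→C c: +{a,c,d}
  S via S→b c: +{b}
  FIRST(S)={a,b,c,d}  FIRST(A)={a}  FIRST(B)={c,d}  FIRST(C)={a,c,d}
round 2:
  B via B→S: +{a,b}
  FIRST(S)={a,b,c,d}  FIRST(A)={a}  FIRST(B)={a,b,c,d}  FIRST(C)={a,c,d}
round 3: (stable)
  FIRST(S)={a,b,c,d}  FIRST(A)={a}  FIRST(B)={a,b,c,d}  FIRST(C)={a,c,d}

Compute FOLLOW by fixpoint:
seed FOLLOW(S) with $
round 1:
  S→C c: FOLLOW(C) ⊇ FIRST(c) = {c}; new: +{c}
  S→S b: FOLLOW(S) ⊇ FIRST(b) = {b}; new: +{b}
  S→a A: FOLLOW(A) ⊇ FOLLOW(S) ⊇ {$,b}; new: +{$,b}
  S→a B: FOLLOW(B) ⊇ FOLLOW(S) ⊇ {$,b}; new: +{$,b}
  FOLLOW[S]={$,b}  FOLLOW[A]={$,b}  FOLLOW[B]={$,b}  FOLLOW[C]={c}
round 2: done
  FOLLOW[S]={$,b}  FOLLOW[A]={$,b}  FOLLOW[B]={$,b}  FOLLOW[C]={c}

FOLLOW(S) = ["$", "b"]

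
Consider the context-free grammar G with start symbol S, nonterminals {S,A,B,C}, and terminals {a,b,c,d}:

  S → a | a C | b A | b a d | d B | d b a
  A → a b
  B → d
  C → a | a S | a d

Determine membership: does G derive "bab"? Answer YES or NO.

Convert to CNF:
  S -> T0 C | T1 A | T1 X3 | T2 B | T2 X4 | a
  A -> T0 T1
  B -> d
  C -> T0 S | T0 T2 | a
  T0 -> a
  T1 -> b
  T2 -> d
  X3 -> T0 T2
  X4 -> T1 T0

Fill CYK table bottom-up:
  [0..0]={T1}  "b"  orig:{}
  [1..1]={C,S,T0}  "a"  orig:{C,S}
  [2..2]={T1}  "b"  orig:{}
  [0..1]={X4}  "ba"  orig:{}
  [1..2]={A}  "ab"
  [0..2]={S}  "bab"

S ∈ T[0,2] ⇒ YES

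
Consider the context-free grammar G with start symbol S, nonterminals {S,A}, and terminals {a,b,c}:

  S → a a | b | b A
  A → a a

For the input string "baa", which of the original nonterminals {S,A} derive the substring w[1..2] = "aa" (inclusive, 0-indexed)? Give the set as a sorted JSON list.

Convert to CNF:
  S -> T0 T0 | T1 A | b
  A -> T0 T0
  T0 -> a
  T1 -> b

Fill CYK table bottom-up — only the sub-triangle for w[1..2]:
  cell(1,1) a: {T0}  orig:{}
  cell(2,2) a: {T0}  orig:{}
  cell(1,2) aa: {A,S}

Original NTs in T[1,2] deriving "aa": ["A", "S"]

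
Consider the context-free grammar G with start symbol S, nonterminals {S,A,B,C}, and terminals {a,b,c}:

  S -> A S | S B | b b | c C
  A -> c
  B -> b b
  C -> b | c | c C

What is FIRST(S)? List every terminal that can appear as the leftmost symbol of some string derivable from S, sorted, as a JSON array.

FIRST iteration:
iter 1:
  A via A→c: +{c}
  B via B→b b: +{b}
  C via C→b: +{b}
  C via C→c: +{c}
  S via S→A S: +{c}
  S via S→b b: +{b}
  S: {b,c}  A: {c}  B: {b}  C: {b,c}
iter 2: (stable)
  S: {b,c}  A: {c}  B: {b}  C: {b,c}

FIRST(S) = ["b", "c"]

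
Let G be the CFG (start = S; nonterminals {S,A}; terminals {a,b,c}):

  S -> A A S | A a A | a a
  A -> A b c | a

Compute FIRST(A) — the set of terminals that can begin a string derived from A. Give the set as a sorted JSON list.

Compute FIRST by fixpoint:
[1]
  A via A→a: +{a}
  S via S→A A S: +{a}
  FIRST(S)={a}  FIRST(A)={a}
[2] (no change)
  FIRST(S)={a}  FIRST(A)={a}

FIRST(A) = ["a"]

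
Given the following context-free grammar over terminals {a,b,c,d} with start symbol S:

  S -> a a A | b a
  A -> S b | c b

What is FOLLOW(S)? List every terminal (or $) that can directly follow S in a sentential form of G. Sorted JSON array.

FIRST iteration:
round 1:
  A via A→c b: +{c}
  S via S→a a A: +{a}
  S via S→b a: +{b}
  FIRST(S)={a,b}  FIRST(A)={c}
round 2:
  A via A→S b: +{a,b}
  FIRST(S)={a,b}  FIRST(A)={a,b,c}
round 3: — fixpoint
  FIRST(S)={a,b}  FIRST(A)={a,b,c}

FOLLOW iteration:
initialize: $ ∈ FOLLOW(S)
iter 1:
  A→S b: FOLLOW(S) ⊇ FIRST(b) = {b}; new: +{b}
  S→a a A: FOLLOW(A) ⊇ FOLLOW(S) ⊇ {$,b}; new: +{$,b}
  S: {$,b}  A: {$,b}
iter 2: done
  S: {$,b}  A: {$,b}

FOLLOW(S) = ["$", "b"]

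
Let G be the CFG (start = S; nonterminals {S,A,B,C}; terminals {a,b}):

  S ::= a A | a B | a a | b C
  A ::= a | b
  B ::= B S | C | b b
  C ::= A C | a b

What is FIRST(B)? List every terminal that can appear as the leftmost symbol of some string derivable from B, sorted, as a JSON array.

FIRST sets, iterate to fixpoint:
[1]
  A via A→a: +{a}
  A via A→b: +{b}
  B via B→b b: +{b}
  C via C→A C: +{a,b}
  S via S→a A: +{a}
  S via S→b C: +{b}
  FIRST(S)={a,b}  FIRST(A)={a,b}  FIRST(B)={b}  FIRST(C)={a,b}
[2]
  B via B→C: +{a}
  FIRST(S)={a,b}  FIRST(A)={a,b}  FIRST(B)={a,b}  FIRST(C)={a,b}
[3] — fixpoint
  FIRST(S)={a,b}  FIRST(A)={a,b}  FIRST(B)={a,b}  FIRST(C)={a,b}

FIRST(B) = ["a", "b"]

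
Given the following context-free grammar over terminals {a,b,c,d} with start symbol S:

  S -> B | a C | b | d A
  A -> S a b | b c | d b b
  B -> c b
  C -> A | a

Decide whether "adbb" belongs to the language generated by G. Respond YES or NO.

CNF form of G:
  S -> T0 C | T2 T1 | T3 A | b
  A -> S X4 | T1 T2 | T3 X5
  B -> T2 T1
  C -> S X6 | T1 T2 | T3 X7 | a
  T0 -> a
  T1 -> b
  T2 -> c
  T3 -> d
  X4 -> T0 T1
  X5 -> T1 T1
  X6 -> T0 T1
  X7 -> T1 T1

CYK fill:
  [0..0]={C,T0}  "a"  orig:{C}
  [1..1]={T3}  "d"  orig:{}
  [2..2]={S,T1}  "b"  orig:{S}
  [3..3]={S,T1}  "b"  orig:{S}
  [0..1]=∅  "ad"
  [1..2]=∅  "db"
  [2..3]={X5,X7}  "bb"  orig:{}
  [0..2]=∅  "adb"
  [1..3]={A,C}  "dbb"
  [0..3]={S}  "adbb"

S ∈ T[0,3] ⇒ YES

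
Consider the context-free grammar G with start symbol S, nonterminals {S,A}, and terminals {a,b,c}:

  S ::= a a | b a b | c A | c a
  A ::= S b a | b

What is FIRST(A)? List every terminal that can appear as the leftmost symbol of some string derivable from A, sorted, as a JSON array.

FIRST iteration:
pass 1:
  A via A→b: +{b}
  S via S→a a: +{a}
  S via S→b a b: +{b}
  S via S→c A: +{c}
  FIRST[S]={a,b,c}  FIRST[A]={b}
pass 2:
  A via A→S b a: +{a,c}
  FIRST[S]={a,b,c}  FIRST[A]={a,b,c}
pass 3: done
  FIRST[S]={a,b,c}  FIRST[A]={a,b,c}

FIRST(A) = ["a", "b", "c"]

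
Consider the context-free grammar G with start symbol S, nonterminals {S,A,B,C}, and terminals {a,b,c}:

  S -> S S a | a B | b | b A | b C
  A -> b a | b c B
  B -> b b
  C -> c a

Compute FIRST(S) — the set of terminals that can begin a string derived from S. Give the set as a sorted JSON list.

Compute FIRST by fixpoint:
iter 1:
  A via A→b a: +{b}
  B via B→b b: +{b}
  C via C→c a: +{c}
  S via S→a B: +{a}
  S via S→b: +{b}
  FIRST[S]={a,b}  FIRST[A]={b}  FIRST[B]={b}  FIRST[C]={c}
iter 2: (no change)
  FIRST[S]={a,b}  FIRST[A]={b}  FIRST[B]={b}  FIRST[C]={c}

FIRST(S) = ["a", "b"]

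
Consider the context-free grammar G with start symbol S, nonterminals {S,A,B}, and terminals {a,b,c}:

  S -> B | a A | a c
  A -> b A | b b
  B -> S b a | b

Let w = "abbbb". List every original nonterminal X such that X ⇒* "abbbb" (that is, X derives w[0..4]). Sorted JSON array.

Convert to CNF:
  S -> S X4 | T1 A | T1 T2 | b
  A -> T0 A | T0 T0
  B -> S X3 | b
  T0 -> b
  T1 -> a
  T2 -> c
  X3 -> T0 T1
  X4 -> T0 T1

CYK fill — only the sub-triangle for w[0..4]:
  [0..0]={T1}  "a"  orig:{}
  [1..1]={B,S,T0}  "b"  orig:{B,S}
  [2..2]={B,S,T0}  "b"  orig:{B,S}
  [3..3]={B,S,T0}  "b"  orig:{B,S}
  [4..4]={B,S,T0}  "b"  orig:{B,S}
  [0..1]=∅  "ab"
  [1..2]={A}  "bb"
  [2..3]={A}  "bb"
  [3..4]={A}  "bb"
  [0..2]={S}  "abb"
  [1..3]={A}  "bbb"
  [2..4]={A}  "bbb"
  [0..3]={S}  "abbb"
  [1..4]={A}  "bbbb"
  [0..4]={S}  "abbbb"

Original NTs in T[0,4] deriving "abbbb": ["S"]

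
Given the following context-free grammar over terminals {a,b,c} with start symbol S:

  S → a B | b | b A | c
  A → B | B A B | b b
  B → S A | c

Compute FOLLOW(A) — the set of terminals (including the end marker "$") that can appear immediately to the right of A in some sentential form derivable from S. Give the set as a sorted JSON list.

FIRST iteration:
pass 1:
  A via A→b b: +{b}
  B via B→c: +{c}
  S via S→a B: +{a}
  S via S→b: +{b}
  S via S→c: +{c}
  FIRST(S)={a,b,c}  FIRST(A)={b}  FIRST(B)={c}
pass 2:
  A via A→B: +{c}
  B via B→S A: +{a,b}
  FIRST(S)={a,b,c}  FIRST(A)={b,c}  FIRST(B)={a,b,c}
pass 3:
  A via A→B: +{a}
  FIRST(S)={a,b,c}  FIRST(A)={a,b,c}  FIRST(B)={a,b,c}
pass 4: (no change)
  FIRST(S)={a,b,c}  FIRST(A)={a,b,c}  FIRST(B)={a,b,c}

FOLLOW iteration:
seed FOLLOW(S) with $
iter 1:
  A→B A B: FOLLOW(B) ⊇ FIRST(A) = {a,b,c}; new: +{a,b,c}
  A→B A B: FOLLOW(A) ⊇ FIRST(B) = {a,b,c}; new: +{a,b,c}
  B→S A: FOLLOW(S) ⊇ FIRST(A) = {a,b,c}; new: +{a,b,c}
  S→a B: FOLLOW(B) ⊇ FOLLOW(S) ⊇ {$,a,b,c}; new: +{$}
  S→b A: FOLLOW(A) ⊇ FOLLOW(S) ⊇ {$,a,b,c}; new: +{$}
  FOLLOW(S)={$,a,b,c}  FOLLOW(A)={$,a,b,c}  FOLLOW(B)={$,a,b,c}
iter 2: — fixpoint
  FOLLOW(S)={$,a,b,c}  FOLLOW(A)={$,a,b,c}  FOLLOW(B)={$,a,b,c}

FOLLOW(A) = ["$", "a", "b", "c"]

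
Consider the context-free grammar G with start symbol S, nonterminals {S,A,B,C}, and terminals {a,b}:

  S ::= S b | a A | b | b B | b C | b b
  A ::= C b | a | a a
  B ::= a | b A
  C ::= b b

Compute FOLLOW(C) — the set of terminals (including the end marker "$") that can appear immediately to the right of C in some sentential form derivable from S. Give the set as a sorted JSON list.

Compute FIRST by fixpoint:
round 1:
  A via A→a: +{a}
  B via B→a: +{a}
  B via B→b A: +{b}
  C via C→b b: +{b}
  S via S→a A: +{a}
  S via S→b: +{b}
  S: {a,b}  A: {a}  B: {a,b}  C: {b}
round 2:
  A via A→C b: +{b}
  S: {a,b}  A: {a,b}  B: {a,b}  C: {b}
round 3: (stable)
  S: {a,b}  A: {a,b}  B: {a,b}  C: {b}

Compute FOLLOW by fixpoint:
initialize: $ ∈ FOLLOW(S)
round 1:
  A→C b: FOLLOW(C) ⊇ FIRST(b) = {b}; new: +{b}
  S→S b: FOLLOW(S) ⊇ FIRST(b) = {b}; new: +{b}
  S→a A: FOLLOW(A) ⊇ FOLLOW(S) ⊇ {$,b}; new: +{$,b}
  S→b B: FOLLOW(B) ⊇ FOLLOW(S) ⊇ {$,b}; new: +{$,b}
  S→b C: FOLLOW(C) ⊇ FOLLOW(S) ⊇ {$,b}; new: +{$}
  S: {$,b}  A: {$,b}  B: {$,b}  C: {$,b}
round 2: — fixpoint
  S: {$,b}  A: {$,b}  B: {$,b}  C: {$,b}

FOLLOW(C) = ["$", "b"]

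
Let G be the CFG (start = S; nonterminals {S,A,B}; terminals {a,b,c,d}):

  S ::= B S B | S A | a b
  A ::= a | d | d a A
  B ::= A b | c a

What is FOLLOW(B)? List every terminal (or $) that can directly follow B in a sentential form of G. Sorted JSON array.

Compute FIRST by fixpoint:
pass 1:
  A via A→a: +{a}
  A via A→d: +{d}
  B via B→A b: +{a,d}
  B via B→c a: +{c}
  S via S→B S B: +{a,c,d}
  FIRST[S]={a,c,d}  FIRST[A]={a,d}  FIRST[B]={a,c,d}
pass 2: — fixpoint
  FIRST[S]={a,c,d}  FIRST[A]={a,d}  FIRST[B]={a,c,d}

FOLLOW iteration:
initialize: $ ∈ FOLLOW(S)
[1]
  B→A b: FOLLOW(A) ⊇ FIRST(b) = {b}; new: +{b}
  S→B S B: FOLLOW(B) ⊇ FIRST(S) = {a,c,d}; new: +{a,c,d}
  S→B S B: FOLLOW(S) ⊇ FIRST(B) = {a,c,d}; new: +{a,c,d}
  S→B S B: FOLLOW(B) ⊇ FOLLOW(S) ⊇ {$,a,c,d}; new: +{$}
  S→S A: FOLLOW(A) ⊇ FOLLOW(S) ⊇ {$,a,c,d}; new: +{$,a,c,d}
  FOLLOW[S]={$,a,c,d}  FOLLOW[A]={$,a,b,c,d}  FOLLOW[B]={$,a,c,d}
[2] — fixpoint
  FOLLOW[S]={$,a,c,d}  FOLLOW[A]={$,a,b,c,d}  FOLLOW[B]={$,a,c,d}

FOLLOW(B) = ["$", "a", "c", "d"]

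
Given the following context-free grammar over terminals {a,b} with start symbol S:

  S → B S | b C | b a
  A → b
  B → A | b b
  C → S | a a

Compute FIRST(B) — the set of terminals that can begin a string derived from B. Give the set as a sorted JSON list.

Compute FIRST by fixpoint:
[1]
  A via A→b: +{b}
  B via B→A: +{b}
  C via C→a a: +{a}
  S via S→B S: +{b}
  FIRST(S)={b}  FIRST(A)={b}  FIRST(B)={b}  FIRST(C)={a}
[2]
  C via C→S: +{b}
  FIRST(S)={b}  FIRST(A)={b}  FIRST(B)={b}  FIRST(C)={a,b}
[3] (stable)
  FIRST(S)={b}  FIRST(A)={b}  FIRST(B)={b}  FIRST(C)={a,b}

FIRST(B) = ["b"]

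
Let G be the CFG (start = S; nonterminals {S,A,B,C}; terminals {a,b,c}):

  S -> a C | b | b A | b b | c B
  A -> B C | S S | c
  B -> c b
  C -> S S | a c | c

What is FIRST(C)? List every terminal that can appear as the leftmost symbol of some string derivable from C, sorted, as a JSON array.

Compute FIRST by fixpoint:
pass 1:
  A via A→c: +{c}
  B via B→c b: +{c}
  C via C→a c: +{a}
  C via C→c: +{c}
  S via S→a C: +{a}
  S via S→b: +{b}
  S via S→c B: +{c}
  FIRST(S)={a,b,c}  FIRST(A)={c}  FIRST(B)={c}  FIRST(C)={a,c}
pass 2:
  A via A→S S: +{a,b}
  C via C→S S: +{b}
  FIRST(S)={a,b,c}  FIRST(A)={a,b,c}  FIRST(B)={c}  FIRST(C)={a,b,c}
pass 3: (no change)
  FIRST(S)={a,b,c}  FIRST(A)={a,b,c}  FIRST(B)={c}  FIRST(C)={a,b,c}

FIRST(C) = ["a", "b", "c"]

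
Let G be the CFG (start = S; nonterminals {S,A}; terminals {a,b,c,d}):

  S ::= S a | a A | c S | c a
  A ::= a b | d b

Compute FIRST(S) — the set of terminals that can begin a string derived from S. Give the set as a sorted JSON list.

Compute FIRST by fixpoint:
[1]
  A via A→a b: +{a}
  A via A→d b: +{d}
  S via S→a A: +{a}
  S via S→c S: +{c}
  S: {a,c}  A: {a,d}
[2] (no change)
  S: {a,c}  A: {a,d}

FIRST(S) = ["a", "c"]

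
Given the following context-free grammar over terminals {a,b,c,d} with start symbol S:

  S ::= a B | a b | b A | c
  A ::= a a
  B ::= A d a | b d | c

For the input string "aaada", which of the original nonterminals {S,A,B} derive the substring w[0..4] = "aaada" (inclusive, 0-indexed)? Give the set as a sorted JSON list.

Convert to CNF:
  S -> T0 B | T0 T2 | T2 A | c
  A -> T0 T0
  B -> A X3 | T2 T1 | c
  T0 -> a
  T1 -> d
  T2 -> b
  X3 -> T1 T0

Fill CYK table bottom-up (cells [i..j] with 0 ≤ i ≤ j ≤ 4 only):
  [0..0]={T0}  "a"  orig:{}
  [1..1]={T0}  "a"  orig:{}
  [2..2]={T0}  "a"  orig:{}
  [3..3]={T1}  "d"  orig:{}
  [4..4]={T0}  "a"  orig:{}
  [0..1]={A}  "aa"
  [1..2]={A}  "aa"
  [2..3]=∅  "ad"
  [3..4]={X3}  "da"  orig:{}
  [0..2]=∅  "aaa"
  [1..3]=∅  "aad"
  [2..4]=∅  "ada"
  [0..3]=∅  "aaad"
  [1..4]={B}  "aada"
  [0..4]={S}  "aaada"

Original NTs in T[0,4] deriving "aaada": ["S"]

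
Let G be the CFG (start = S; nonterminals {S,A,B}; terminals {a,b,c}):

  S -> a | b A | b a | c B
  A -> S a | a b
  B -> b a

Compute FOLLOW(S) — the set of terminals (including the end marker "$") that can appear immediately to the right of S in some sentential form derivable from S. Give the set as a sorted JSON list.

FIRST iteration:
[1]
  A via A→a b: +{a}
  B via B→b a: +{b}
  S via S→a: +{a}
  S via S→b A: +{b}
  S via S→c B: +{c}
  FIRST[S]={a,b,c}  FIRST[A]={a}  FIRST[B]={b}
[2]
  A via A→S a: +{b,c}
  FIRST[S]={a,b,c}  FIRST[A]={a,b,c}  FIRST[B]={b}
[3] (no change)
  FIRST[S]={a,b,c}  FIRST[A]={a,b,c}  FIRST[B]={b}

Compute FOLLOW by fixpoint:
FOLLOW(S) := {$}
iter 1:
  A→S a: FOLLOW(S) ⊇ FIRST(a) = {a}; new: +{a}
  S→b A: FOLLOW(A) ⊇ FOLLOW(S) ⊇ {$,a}; new: +{$,a}
  S→c B: FOLLOW(B) ⊇ FOLLOW(S) ⊇ {$,a}; new: +{$,a}
  FOLLOW(S)={$,a}  FOLLOW(A)={$,a}  FOLLOW(B)={$,a}
iter 2: — fixpoint
  FOLLOW(S)={$,a}  FOLLOW(A)={$,a}  FOLLOW(B)={$,a}

FOLLOW(S) = ["$", "a"]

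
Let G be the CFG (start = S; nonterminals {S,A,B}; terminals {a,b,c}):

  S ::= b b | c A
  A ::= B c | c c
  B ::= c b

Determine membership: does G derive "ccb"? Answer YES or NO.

Convert to CNF:
  S -> T0 A | T1 T1
  A -> B T0 | T0 T0
  B -> T0 T1
  T0 -> c
  T1 -> b

CYK table (by increasing span):
  cell(0,0) c: {T0}  orig:{}
  cell(1,1) c: {T0}  orig:{}
  cell(2,2) b: {T1}  orig:{}
  cell(0,1) cc: {A}
  cell(1,2) cb: {B}
  cell(0,2) ccb: ∅

S ∉ T[0,2] ⇒ NO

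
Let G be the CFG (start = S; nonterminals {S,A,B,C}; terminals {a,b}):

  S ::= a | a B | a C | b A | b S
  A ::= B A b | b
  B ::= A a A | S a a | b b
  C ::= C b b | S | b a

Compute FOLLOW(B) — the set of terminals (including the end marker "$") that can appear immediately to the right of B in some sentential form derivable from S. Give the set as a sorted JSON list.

Compute FIRST by fixpoint:
round 1:
  A via A→b: +{b}
  B via B→A a A: +{b}
  C via C→b a: +{b}
  S via S→a: +{a}
  S via S→b A: +{b}
  FIRST(S)={a,b}  FIRST(A)={b}  FIRST(B)={b}  FIRST(C)={b}
round 2:
  B via B→S a a: +{a}
  C via C→S: +{a}
  FIRST(S)={a,b}  FIRST(A)={b}  FIRST(B)={a,b}  FIRST(C)={a,b}
round 3:
  A via A→B A b: +{a}
  FIRST(S)={a,b}  FIRST(A)={a,b}  FIRST(B)={a,b}  FIRST(C)={a,b}
round 4: (no change)
  FIRST(S)={a,b}  FIRST(A)={a,b}  FIRST(B)={a,b}  FIRST(C)={a,b}

Compute FOLLOW by fixpoint:
seed FOLLOW(S) with $
[1]
  A→B A b: FOLLOW(B) ⊇ FIRST(A) = {a,b}; new: +{a,b}
  A→B A b: FOLLOW(A) ⊇ FIRST(b) = {b}; new: +{b}
  B→A a A: FOLLOW(A) ⊇ FIRST(a) = {a}; new: +{a}
  B→S a a: FOLLOW(S) ⊇ FIRST(a) = {a}; new: +{a}
  C→C b b: FOLLOW(C) ⊇ FIRST(b) = {b}; new: +{b}
  C→S: FOLLOW(S) ⊇ FOLLOW(C) ⊇ {b}; new: +{b}
  S→a B: FOLLOW(B) ⊇ FOLLOW(S) ⊇ {$,a,b}; new: +{$}
  S→a C: FOLLOW(C) ⊇ FOLLOW(S) ⊇ {$,a,b}; new: +{$,a}
  S→b A: FOLLOW(A) ⊇ FOLLOW(S) ⊇ {$,a,b}; new: +{$}
  S: {$,a,b}  A: {$,a,b}  B: {$,a,b}  C: {$,a,b}
[2] (no change)
  S: {$,a,b}  A: {$,a,b}  B: {$,a,b}  C: {$,a,b}

FOLLOW(B) = ["$", "a", "b"]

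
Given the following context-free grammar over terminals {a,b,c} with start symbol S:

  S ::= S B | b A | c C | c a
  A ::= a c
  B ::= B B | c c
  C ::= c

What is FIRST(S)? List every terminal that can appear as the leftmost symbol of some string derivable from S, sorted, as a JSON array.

FIRST iteration:
[1]
  A via A→a c: +{a}
  B via B→c c: +{c}
  C via C→c: +{c}
  S via S→b A: +{b}
  S via S→c C: +{c}
  FIRST(S)={b,c}  FIRST(A)={a}  FIRST(B)={c}  FIRST(C)={c}
[2] — fixpoint
  FIRST(S)={b,c}  FIRST(A)={a}  FIRST(B)={c}  FIRST(C)={c}

FIRST(S) = ["b", "c"]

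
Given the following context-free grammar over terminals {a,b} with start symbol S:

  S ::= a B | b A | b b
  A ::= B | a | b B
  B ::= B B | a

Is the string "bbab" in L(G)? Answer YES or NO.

Convert to CNF:
  S -> T0 A | T0 T0 | T1 B
  A -> B B | T0 B | a
  B -> B B | a
  T0 -> b
  T1 -> a

Fill CYK table bottom-up:
  T[0,0] 'b' = {T0}  orig:{}
  T[1,1] 'b' = {T0}  orig:{}
  T[2,2] 'a' = {A,B,T1}  orig:{A,B}
  T[3,3] 'b' = {T0}  orig:{}
  T[0,1] 'bb' = {S}
  T[1,2] 'ba' = {A,S}
  T[2,3] 'ab' = ∅
  T[0,2] 'bba' = {S}
  T[1,3] 'bab' = ∅
  T[0,3] 'bbab' = ∅

S ∉ T[0,3] ⇒ NO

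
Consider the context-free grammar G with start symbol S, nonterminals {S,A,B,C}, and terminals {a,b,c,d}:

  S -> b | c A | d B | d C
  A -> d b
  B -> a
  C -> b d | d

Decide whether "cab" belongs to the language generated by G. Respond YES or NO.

Convert to CNF:
  S -> T0 B | T0 C | T2 A | b
  A -> T0 T1
  B -> a
  C -> T1 T0 | d
  T0 -> d
  T1 -> b
  T2 -> c

CYK fill:
  T[0,0] 'c' = {T2}  orig:{}
  T[1,1] 'a' = {B}
  T[2,2] 'b' = {S,T1}  orig:{S}
  T[0,1] 'ca' = ∅
  T[1,2] 'ab' = ∅
  T[0,2] 'cab' = ∅

S ∉ T[0,2] ⇒ NO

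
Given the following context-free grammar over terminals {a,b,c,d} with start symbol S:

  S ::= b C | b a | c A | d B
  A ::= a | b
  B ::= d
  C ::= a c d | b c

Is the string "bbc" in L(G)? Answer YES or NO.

CNF form of G:
  S -> T1 A | T2 B | T3 C | T3 T0
  A -> a | b
  B -> d
  C -> T0 X4 | T3 T1
  T0 -> a
  T1 -> c
  T2 -> d
  T3 -> b
  X4 -> T1 T2

Fill CYK table bottom-up:
  cell(0,0) b: {A,T3}  orig:{A}
  cell(1,1) b: {A,T3}  orig:{A}
  cell(2,2) c: {T1}  orig:{}
  cell(0,1) bb: ∅
  cell(1,2) bc: {C}
  cell(0,2) bbc: {S}

S ∈ T[0,2] ⇒ YES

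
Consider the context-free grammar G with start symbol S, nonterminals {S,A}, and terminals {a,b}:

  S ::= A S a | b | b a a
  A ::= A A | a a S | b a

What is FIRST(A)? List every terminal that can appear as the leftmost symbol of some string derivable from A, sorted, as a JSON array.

FIRST sets, iterate to fixpoint:
[1]
  A via A→a a S: +{a}
  A via A→b a: +{b}
  S via S→A S a: +{a,b}
  FIRST[S]={a,b}  FIRST[A]={a,b}
[2] — fixpoint
  FIRST[S]={a,b}  FIRST[A]={a,b}

FIRST(A) = ["a", "b"]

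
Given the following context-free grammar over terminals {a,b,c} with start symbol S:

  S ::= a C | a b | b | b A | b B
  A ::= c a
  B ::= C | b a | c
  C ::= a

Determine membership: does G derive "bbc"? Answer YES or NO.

Convert to CNF:
  S -> T1 C | T1 T2 | T2 A | T2 B | b
  A -> T0 T1
  B -> T2 T1 | a | c
  C -> a
  T0 -> c
  T1 -> a
  T2 -> b

CYK table (by increasing span):
  [0..0]={S,T2}  "b"  orig:{S}
  [1..1]={S,T2}  "b"  orig:{S}
  [2..2]={B,T0}  "c"  orig:{B}
  [0..1]=∅  "bb"
  [1..2]={S}  "bc"
  [0..2]=∅  "bbc"

S ∉ T[0,2] ⇒ NO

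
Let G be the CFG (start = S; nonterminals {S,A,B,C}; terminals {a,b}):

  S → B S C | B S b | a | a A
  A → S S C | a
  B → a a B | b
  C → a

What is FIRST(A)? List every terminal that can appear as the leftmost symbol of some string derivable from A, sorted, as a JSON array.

FIRST sets, iterate to fixpoint:
iter 1:
  A via A→a: +{a}
  B via B→a a B: +{a}
  B via B→b: +{b}
  C via C→a: +{a}
  S via S→B S C: +{a,b}
  FIRST(S)={a,b}  FIRST(A)={a}  FIRST(B)={a,b}  FIRST(C)={a}
iter 2:
  A via A→S S C: +{b}
  FIRST(S)={a,b}  FIRST(A)={a,b}  FIRST(B)={a,b}  FIRST(C)={a}
iter 3: (no change)
  FIRST(S)={a,b}  FIRST(A)={a,b}  FIRST(B)={a,b}  FIRST(C)={a}

FIRST(A) = ["a", "b"]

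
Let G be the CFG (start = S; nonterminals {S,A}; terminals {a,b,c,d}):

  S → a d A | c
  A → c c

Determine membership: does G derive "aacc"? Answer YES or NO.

Convert to CNF:
  S -> T1 X3 | c
  A -> T0 T0
  T0 -> c
  T1 -> a
  T2 -> d
  X3 -> T2 A

Fill CYK table bottom-up:
  cell(0,0) a: {T1}  orig:{}
  cell(1,1) a: {T1}  orig:{}
  cell(2,2) c: {S,T0}  orig:{S}
  cell(3,3) c: {S,T0}  orig:{S}
  cell(0,1) aa: ∅
  cell(1,2) ac: ∅
  cell(2,3) cc: {A}
  cell(0,2) aac: ∅
  cell(1,3) acc: ∅
  cell(0,3) aacc: ∅

S ∉ T[0,3] ⇒ NO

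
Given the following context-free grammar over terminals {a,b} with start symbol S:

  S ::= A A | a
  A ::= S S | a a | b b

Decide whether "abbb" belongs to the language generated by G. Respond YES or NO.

CNF form of G:
  S -> A A | a
  A -> S S | T0 T0 | T1 T1
  T0 -> a
  T1 -> b

CYK table (by increasing span):
  cell(0,0) a: {S,T0}  orig:{S}
  cell(1,1) b: {T1}  orig:{}
  cell(2,2) b: {T1}  orig:{}
  cell(3,3) b: {T1}  orig:{}
  cell(0,1) ab: ∅
  cell(1,2) bb: {A}
  cell(2,3) bb: {A}
  cell(0,2) abb: ∅
  cell(1,3) bbb: ∅
  cell(0,3) abbb: ∅

S ∉ T[0,3] ⇒ NO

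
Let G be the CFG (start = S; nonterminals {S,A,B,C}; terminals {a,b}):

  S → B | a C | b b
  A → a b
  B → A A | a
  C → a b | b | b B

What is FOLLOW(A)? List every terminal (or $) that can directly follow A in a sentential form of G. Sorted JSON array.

FIRST sets, iterate to fixpoint:
pass 1:
  A via A→a b: +{a}
  B via B→A A: +{a}
  C via C→a b: +{a}
  C via C→b: +{b}
  S via S→B: +{a}
  S via S→b b: +{b}
  FIRST(S)={a,b}  FIRST(A)={a}  FIRST(B)={a}  FIRST(C)={a,b}
pass 2: done
  FIRST(S)={a,b}  FIRST(A)={a}  FIRST(B)={a}  FIRST(C)={a,b}

FOLLOW sets:
FOLLOW(S) := {$}
iter 1:
  B→A A: FOLLOW(A) ⊇ FIRST(A) = {a}; new: +{a}
  S→B: FOLLOW(B) ⊇ FOLLOW(S) ⊇ {$}; new: +{$}
  S→a C: FOLLOW(C) ⊇ FOLLOW(S) ⊇ {$}; new: +{$}
  FOLLOW[S]={$}  FOLLOW[A]={a}  FOLLOW[B]={$}  FOLLOW[C]={$}
iter 2:
  B→A A: FOLLOW(A) ⊇ FOLLOW(B) ⊇ {$}; new: +{$}
  FOLLOW[S]={$}  FOLLOW[A]={$,a}  FOLLOW[B]={$}  FOLLOW[C]={$}
iter 3: — fixpoint
  FOLLOW[S]={$}  FOLLOW[A]={$,a}  FOLLOW[B]={$}  FOLLOW[C]={$}

FOLLOW(A) = ["$", "a"]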